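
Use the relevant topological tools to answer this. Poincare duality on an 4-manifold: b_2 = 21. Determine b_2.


Poincare duality for closed orientable n-manifolds: b_k = b_{n-k}.
Here n = 4, so b_2 = b_2 = 21

21


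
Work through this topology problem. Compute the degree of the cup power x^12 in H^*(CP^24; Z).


|x| = 2 in H^*(CP^n).
|x^12| = 12 * |x| = 12 * 2 = 24

24


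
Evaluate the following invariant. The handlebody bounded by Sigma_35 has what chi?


A genus-g handlebody deformation retracts to a wedge of g circles.
chi(vee_g S^1) = 1 - g.
chi(H_35) = 1 - 35 = -34

-34


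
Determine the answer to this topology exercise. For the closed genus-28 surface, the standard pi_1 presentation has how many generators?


Standard presentation: pi_1(Sigma_g) = <a_1,b_1,...,a_g,b_g | [a_1,b_1]...[a_g,b_g] = 1>.
Number of generators = 2g = 2*28 = 56

56


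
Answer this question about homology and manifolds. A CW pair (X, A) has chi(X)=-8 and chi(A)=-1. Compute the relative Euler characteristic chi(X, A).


Relative Euler characteristic: chi(X, A) = chi(X) - chi(A).
= -8 - (-1) = -7

-7


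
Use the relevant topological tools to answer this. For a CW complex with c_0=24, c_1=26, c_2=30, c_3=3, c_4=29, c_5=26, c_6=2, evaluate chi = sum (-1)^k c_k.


chi = sum_k (-1)^k c_k.
= (-1)^0*24 + (-1)^1*26 + (-1)^2*30 + (-1)^3*3 + (-1)^4*29 + (-1)^5*26 + (-1)^6*2
= (24) + (-26) + (30) + (-3) + (29) + (-26) + (2)
= 30

30


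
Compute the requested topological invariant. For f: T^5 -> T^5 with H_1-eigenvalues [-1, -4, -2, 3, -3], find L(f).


For a torus self-map: L(f) = det(I - A) where A acts on H_1.
L(f) = (1--1) * (1--4) * (1--2) * (1-3) * (1--3) = 2 * 5 * 3 * -2 * 4 = -240

-240


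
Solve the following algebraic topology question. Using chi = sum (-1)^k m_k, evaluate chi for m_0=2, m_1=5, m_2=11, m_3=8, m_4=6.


Morse theory: chi(M) = sum_k (-1)^k m_k where m_k = #(index-k critical points).
= (2) + (-5) + (11) + (-8) + (6) = 6

6


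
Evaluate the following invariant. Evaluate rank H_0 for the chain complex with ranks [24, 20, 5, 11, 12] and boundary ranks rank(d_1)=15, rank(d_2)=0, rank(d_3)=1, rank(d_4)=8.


rank H_k = rank(ker d_k) - rank(im d_{k+1}).
rank(ker d_0) = rank(C_0) - rank(d_0) = 24 - 0 = 24.
rank(im d_{0+1}) = 15.
rank H_0 = 24 - 15 = 9

9


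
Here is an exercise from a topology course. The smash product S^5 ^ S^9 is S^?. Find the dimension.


S^m ^ S^n = S^{m+n}.
k = 5 + 9 = 14

14


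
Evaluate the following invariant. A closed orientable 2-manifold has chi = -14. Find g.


chi = 2 - 2g for closed orientable surfaces.
-14 = 2 - 2g
2g = 2 - (-14) = 16
g = 8

8


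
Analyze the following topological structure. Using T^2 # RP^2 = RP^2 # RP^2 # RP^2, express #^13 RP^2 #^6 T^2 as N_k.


Since a >= 1, the sum is non-orientable; each T^2 can be replaced by RP^2 # RP^2 (since T^2#RP^2 = 3RP^2).
Total crosscaps k = 13 + 2*6 = 25.
Check via chi: chi = 13*1 + 6*0 - (13+6-1)*2 = -23 = 2 - k = -23. Consistent.

25


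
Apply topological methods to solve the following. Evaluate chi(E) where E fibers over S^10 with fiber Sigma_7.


chi(S^10) = 2 (n even), chi(Sigma_7) = 2 - 2*7 = -12.
chi(E) = 2 * (-12) = -24

-24


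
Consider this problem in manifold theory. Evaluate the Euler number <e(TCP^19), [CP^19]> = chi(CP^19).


For any closed oriented manifold, <e(TM),[M]> = chi(M).
chi(CP^19) = 19+1 = 20

20


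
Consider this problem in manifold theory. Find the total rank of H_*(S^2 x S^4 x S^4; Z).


Total Betti number is multiplicative under products.
Each S^d (d>=1) has total Betti number 2.
There are 3 sphere factors.
Total = 2^3 = 8

8


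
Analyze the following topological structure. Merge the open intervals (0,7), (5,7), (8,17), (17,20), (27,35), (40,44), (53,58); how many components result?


Sort and merge overlapping open intervals.
Merged: (0,7), (8,17), (17,20), (27,35), (40,44), (53,58).
Number of components = 6

6


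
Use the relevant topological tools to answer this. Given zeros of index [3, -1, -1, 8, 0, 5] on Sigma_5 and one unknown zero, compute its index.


Poincare-Hopf: sum of indices = chi(M).
chi(Sigma_5) = 2 - 2*5 = -8.
Sum of known indices = 14.
x = chi - (sum known) = -8 - (14) = -22

-22


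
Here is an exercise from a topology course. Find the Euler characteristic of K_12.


K_12: V = 12, E = C(12,2) = 66.
chi = V - E = 12 - 66 = -54

-54


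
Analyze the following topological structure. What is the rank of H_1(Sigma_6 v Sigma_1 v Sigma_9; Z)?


For a wedge X v Y: reduced H_k(X v Y) = H_k(X) + H_k(Y).
Each Sigma_g contributes b_1 = 2g.
b_1 = 12 + 2 + 18 = 32

32


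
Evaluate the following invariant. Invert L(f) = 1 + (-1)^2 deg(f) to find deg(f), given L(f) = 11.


L(f) = 1 + (-1)^2 deg(f) on S^2.
11 = 1 + (-1)^2 * deg(f)
(-1)^2 * deg(f) = 10
deg(f) = 10

10


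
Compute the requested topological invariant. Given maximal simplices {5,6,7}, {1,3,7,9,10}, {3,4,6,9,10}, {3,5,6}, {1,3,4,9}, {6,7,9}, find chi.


Enumerate all faces; f-vector: f_0=8, f_1=22, f_2=24, f_3=11, f_4=2.
chi = sum (-1)^k f_k = 1

1


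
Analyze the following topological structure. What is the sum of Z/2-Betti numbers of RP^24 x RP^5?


dim H^*(RP^n; Z/2) = n+1 (one Z/2 in each degree 0..n).
Total Betti number is multiplicative.
Total = (24+1) * (5+1) = 25 * 6 = 150

150


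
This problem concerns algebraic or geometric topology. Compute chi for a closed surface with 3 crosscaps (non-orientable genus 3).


For a non-orientable closed surface with k crosscaps: chi = 2 - k.
Here k = 3.
chi = 2 - 3 = -1

-1


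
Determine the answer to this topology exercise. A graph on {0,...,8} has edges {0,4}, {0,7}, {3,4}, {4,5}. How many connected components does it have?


Run DFS/union-find over 9 vertices.
V = 9, E = 4.
Number of components = 5

5


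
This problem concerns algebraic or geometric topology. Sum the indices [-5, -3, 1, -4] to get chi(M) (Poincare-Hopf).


Poincare-Hopf: chi(M) = sum of indices of zeros.
chi = (-5) + (-3) + (1) + (-4) = -11

-11


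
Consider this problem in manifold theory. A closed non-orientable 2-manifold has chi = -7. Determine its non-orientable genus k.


chi = 2 - k for closed non-orientable surfaces with k crosscaps.
-7 = 2 - k
k = 2 - (-7) = 9

9


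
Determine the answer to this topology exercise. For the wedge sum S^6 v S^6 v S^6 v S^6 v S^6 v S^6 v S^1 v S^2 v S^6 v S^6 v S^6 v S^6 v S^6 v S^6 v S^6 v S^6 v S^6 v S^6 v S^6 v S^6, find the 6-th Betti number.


For a wedge of spheres, H_k (k>0) is free on one generator per sphere of dimension k.
Spheres of dimension 6: count = 18.
b_6 = 18

18


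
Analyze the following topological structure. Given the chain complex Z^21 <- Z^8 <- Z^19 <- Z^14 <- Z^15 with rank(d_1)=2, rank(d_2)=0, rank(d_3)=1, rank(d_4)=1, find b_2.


rank H_k = rank(ker d_k) - rank(im d_{k+1}).
rank(ker d_2) = rank(C_2) - rank(d_2) = 19 - 0 = 19.
rank(im d_{2+1}) = 1.
rank H_2 = 19 - 1 = 18

18


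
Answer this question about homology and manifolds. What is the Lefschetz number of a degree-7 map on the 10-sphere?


On S^10: L(f) = tr(f_0*) + (-1)^10 tr(f_10*) = 1 + (-1)^10 * deg(f).
L(f) = 1 + (-1)^10 * 7 = 1 + 7 = 8

8


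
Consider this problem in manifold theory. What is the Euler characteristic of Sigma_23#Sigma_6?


chi(Sigma_23) = 2 - 2*23 = -44
chi(Sigma_6) = 2 - 2*6 = -10
For surfaces: chi(A#B) = chi(A) + chi(B) - 2.
chi = -44 + -10 - 2 = -56

-56


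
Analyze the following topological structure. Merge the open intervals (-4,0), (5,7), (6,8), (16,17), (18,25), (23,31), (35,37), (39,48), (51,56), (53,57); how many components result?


Sort and merge overlapping open intervals.
Merged: (-4,0), (5,8), (16,17), (18,31), (35,37), (39,48), (51,57).
Number of components = 7

7


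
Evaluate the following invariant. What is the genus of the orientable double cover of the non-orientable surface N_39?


chi(N_39) = 2 - 39 = -37.
Double cover: chi(Sigma_g) = 2 * chi(N_39) = 2*(-37) = -74.
2 - 2g = -74, so g = (2 - (-74))/2 = 76/2 = 38

38


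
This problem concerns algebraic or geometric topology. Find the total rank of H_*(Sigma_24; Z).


For Sigma_24: b_0 = 1, b_1 = 2g = 48, b_2 = 1.
Total = 1 + 48 + 1 = 50

50


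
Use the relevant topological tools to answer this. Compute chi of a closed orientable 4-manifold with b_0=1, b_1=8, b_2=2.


By Poincare duality b_k = b_{4-k}, so full Betti numbers: b_0=1, b_1=8, b_2=2, b_3=8, b_4=1.
chi = sum (-1)^k b_k = -12

-12


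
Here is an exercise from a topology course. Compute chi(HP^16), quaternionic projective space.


HP^16 has one cell in each dimension 0, 4, ..., 4*16 (16+1 cells, all even-dim).
chi = 16 + 1 = 17

17


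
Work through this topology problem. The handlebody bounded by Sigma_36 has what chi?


A genus-g handlebody deformation retracts to a wedge of g circles.
chi(vee_g S^1) = 1 - g.
chi(H_36) = 1 - 36 = -35

-35


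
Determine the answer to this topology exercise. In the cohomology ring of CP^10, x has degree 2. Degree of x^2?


|x| = 2 in H^*(CP^n).
|x^2| = 2 * |x| = 2 * 2 = 4

4


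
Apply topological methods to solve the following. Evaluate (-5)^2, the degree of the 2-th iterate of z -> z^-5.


deg(f) = -5. Degree is multiplicative: deg(f^2) = (deg f)^2.
deg(f^2) = (-5)^2 = 25

25


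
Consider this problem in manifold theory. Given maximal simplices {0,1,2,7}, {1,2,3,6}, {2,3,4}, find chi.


Enumerate all faces; f-vector: f_0=7, f_1=13, f_2=9, f_3=2.
chi = sum (-1)^k f_k = 1

1


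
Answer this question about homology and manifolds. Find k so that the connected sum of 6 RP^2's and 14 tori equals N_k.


Since a >= 1, the sum is non-orientable; each T^2 can be replaced by RP^2 # RP^2 (since T^2#RP^2 = 3RP^2).
Total crosscaps k = 6 + 2*14 = 34.
Check via chi: chi = 6*1 + 14*0 - (6+14-1)*2 = -32 = 2 - k = -32. Consistent.

34


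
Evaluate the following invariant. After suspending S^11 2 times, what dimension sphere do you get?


Each suspension raises dimension by 1: Sigma S^n = S^{n+1}.
Sigma^2 S^11 = S^{11+2} = S^13

13


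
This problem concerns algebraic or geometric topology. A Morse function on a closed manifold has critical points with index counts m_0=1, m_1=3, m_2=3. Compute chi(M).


Morse theory: chi(M) = sum_k (-1)^k m_k where m_k = #(index-k critical points).
= (1) + (-3) + (3) = 1

1


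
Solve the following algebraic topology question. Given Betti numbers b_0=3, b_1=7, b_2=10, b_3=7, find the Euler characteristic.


chi = sum_k (-1)^k b_k.
= (3) + (-7) + (10) + (-7)
= -1

-1


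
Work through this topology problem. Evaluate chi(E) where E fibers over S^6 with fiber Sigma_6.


chi(S^6) = 2 (n even), chi(Sigma_6) = 2 - 2*6 = -10.
chi(E) = 2 * (-10) = -20

-20


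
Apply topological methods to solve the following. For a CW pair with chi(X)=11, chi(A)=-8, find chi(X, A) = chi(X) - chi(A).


Relative Euler characteristic: chi(X, A) = chi(X) - chi(A).
= 11 - (-8) = 19

19


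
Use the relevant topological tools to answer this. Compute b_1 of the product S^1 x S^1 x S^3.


Each S^d has Poincare polynomial 1 + t^d.
The product S^1 x S^1 x S^3 has Poincare polynomial prod(1+t^d_i).
Expanding: b_0=1, b_1=2, b_2=1, b_3=1, b_4=2, b_5=1.
b_1 = 2

2


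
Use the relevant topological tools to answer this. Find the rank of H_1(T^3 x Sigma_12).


pi_1(A x B) = pi_1(A) x pi_1(B); rank of abelianization = b_1.
b_1(T^3) = 3, b_1(Sigma_12) = 2*12 = 24.
b_1(product) = 3 + 24 = 27

27


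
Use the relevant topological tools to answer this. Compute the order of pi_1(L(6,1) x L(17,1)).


pi_1(X x Y) = pi_1(X) x pi_1(Y).
pi_1(L(6,1)) = Z/6, pi_1(L(17,1)) = Z/17.
|Z/6 x Z/17| = 6 * 17 = 102

102


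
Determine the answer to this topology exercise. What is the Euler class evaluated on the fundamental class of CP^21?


For any closed oriented manifold, <e(TM),[M]> = chi(M).
chi(CP^21) = 21+1 = 22

22


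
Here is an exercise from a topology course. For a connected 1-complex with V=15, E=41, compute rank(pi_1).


For a connected graph: rank(pi_1) = b_1 = E - V + 1 = 1 - chi.
chi = V - E = 15 - 41 = -26.
rank = 1 - (-26) = 41 - 15 + 1 = 27

27


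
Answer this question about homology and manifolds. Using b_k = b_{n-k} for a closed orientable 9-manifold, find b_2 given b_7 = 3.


Poincare duality for closed orientable n-manifolds: b_k = b_{n-k}.
Here n = 9, so b_2 = b_7 = 3

3


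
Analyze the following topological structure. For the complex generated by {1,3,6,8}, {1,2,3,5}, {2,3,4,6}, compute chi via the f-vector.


Enumerate all faces; f-vector: f_0=7, f_1=15, f_2=12, f_3=3.
chi = sum (-1)^k f_k = 1

1


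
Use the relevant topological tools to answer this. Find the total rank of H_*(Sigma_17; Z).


For Sigma_17: b_0 = 1, b_1 = 2g = 34, b_2 = 1.
Total = 1 + 34 + 1 = 36

36


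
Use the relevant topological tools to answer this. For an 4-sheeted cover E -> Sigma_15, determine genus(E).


For an n-sheeted cover: chi(E) = n * chi(B).
chi(Sigma_15) = 2 - 2*15 = -28.
chi(E) = 4 * (-28) = -112.
genus(E) = (2 - chi(E))/2 = (2 - (-112))/2 = 114/2 = 57

57


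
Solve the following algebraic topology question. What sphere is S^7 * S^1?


Join of spheres: S^m * S^n = S^{m+n+1}.
dim = 7 + 1 + 1 = 9

9


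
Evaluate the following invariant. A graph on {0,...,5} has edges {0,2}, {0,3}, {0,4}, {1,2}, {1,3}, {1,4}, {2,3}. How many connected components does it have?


Run DFS/union-find over 6 vertices.
V = 6, E = 7.
Number of components = 2

2


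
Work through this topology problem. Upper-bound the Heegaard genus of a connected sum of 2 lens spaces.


Heegaard genus satisfies g(A#B) <= g(A) + g(B).
Each lens space has g = 1.
Upper bound: 2 * 1 = 2

2


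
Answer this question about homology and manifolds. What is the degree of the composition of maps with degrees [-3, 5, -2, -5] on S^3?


Degree is multiplicative: deg(composition) = product of degrees.
= (-3) * (5) * (-2) * (-5) = -150

-150


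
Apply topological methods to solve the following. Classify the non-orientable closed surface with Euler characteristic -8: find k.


chi = 2 - k for closed non-orientable surfaces with k crosscaps.
-8 = 2 - k
k = 2 - (-8) = 10

10


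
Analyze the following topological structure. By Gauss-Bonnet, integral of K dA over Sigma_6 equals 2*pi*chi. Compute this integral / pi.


Gauss-Bonnet: integral K dA = 2*pi*chi(M).
chi(Sigma_6) = 2 - 2*6 = -10.
(integral K dA)/pi = 2*chi = 2*(-10) = -20

-20


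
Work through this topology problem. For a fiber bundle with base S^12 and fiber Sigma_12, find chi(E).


chi(S^12) = 2 (n even), chi(Sigma_12) = 2 - 2*12 = -22.
chi(E) = 2 * (-22) = -44

-44


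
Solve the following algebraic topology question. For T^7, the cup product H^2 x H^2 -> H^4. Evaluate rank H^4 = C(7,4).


Cup product: H^p x H^q -> H^{p+q}; here p+q = 2+2 = 4.
rank H^k(T^n) = C(n,k).
C(7,4) = 35

35


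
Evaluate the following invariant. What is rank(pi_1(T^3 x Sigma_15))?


pi_1(A x B) = pi_1(A) x pi_1(B); rank of abelianization = b_1.
b_1(T^3) = 3, b_1(Sigma_15) = 2*15 = 30.
b_1(product) = 3 + 30 = 33

33


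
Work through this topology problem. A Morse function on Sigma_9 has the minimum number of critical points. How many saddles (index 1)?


A perfect Morse function has m_k = b_k.
For Sigma_9: b_0=1, b_1=2g=18, b_2=1.
Saddles m_1 = 2g = 18

18


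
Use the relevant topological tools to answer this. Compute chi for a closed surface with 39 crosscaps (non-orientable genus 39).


For a non-orientable closed surface with k crosscaps: chi = 2 - k.
Here k = 39.
chi = 2 - 39 = -37

-37


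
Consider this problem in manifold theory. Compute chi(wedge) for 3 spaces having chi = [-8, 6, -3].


chi(A v B) = chi(A) + chi(B) - 1 (one point identified).
For 3 spaces: chi = (sum chi_i) - (3 - 1).
sum = -5; chi = -5 - 2 = -7

-7


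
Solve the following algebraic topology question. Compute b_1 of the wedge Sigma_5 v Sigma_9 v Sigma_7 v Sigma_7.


For a wedge X v Y: reduced H_k(X v Y) = H_k(X) + H_k(Y).
Each Sigma_g contributes b_1 = 2g.
b_1 = 10 + 18 + 14 + 14 = 56

56


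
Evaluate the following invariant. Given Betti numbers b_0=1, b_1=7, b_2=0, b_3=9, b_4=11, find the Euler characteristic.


chi = sum_k (-1)^k b_k.
= (1) + (-7) + (0) + (-9) + (11)
= -4

-4


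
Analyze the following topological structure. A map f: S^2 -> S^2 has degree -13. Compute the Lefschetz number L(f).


On S^2: L(f) = tr(f_0*) + (-1)^2 tr(f_2*) = 1 + (-1)^2 * deg(f).
L(f) = 1 + (-1)^2 * -13 = 1 + -13 = -12

-12


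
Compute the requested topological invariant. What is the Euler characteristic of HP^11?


HP^11 has one cell in each dimension 0, 4, ..., 4*11 (11+1 cells, all even-dim).
chi = 11 + 1 = 12

12


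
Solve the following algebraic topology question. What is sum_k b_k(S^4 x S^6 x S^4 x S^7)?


Total Betti number is multiplicative under products.
Each S^d (d>=1) has total Betti number 2.
There are 4 sphere factors.
Total = 2^4 = 16

16


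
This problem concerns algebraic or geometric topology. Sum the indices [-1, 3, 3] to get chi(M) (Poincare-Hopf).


Poincare-Hopf: chi(M) = sum of indices of zeros.
chi = (-1) + (3) + (3) = 5

5


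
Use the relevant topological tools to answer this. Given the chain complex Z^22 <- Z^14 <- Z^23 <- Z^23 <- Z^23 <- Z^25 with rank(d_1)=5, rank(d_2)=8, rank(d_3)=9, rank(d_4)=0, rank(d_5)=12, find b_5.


rank H_k = rank(ker d_k) - rank(im d_{k+1}).
rank(ker d_5) = rank(C_5) - rank(d_5) = 25 - 12 = 13.
rank(im d_{5+1}) = 0.
rank H_5 = 13 - 0 = 13

13


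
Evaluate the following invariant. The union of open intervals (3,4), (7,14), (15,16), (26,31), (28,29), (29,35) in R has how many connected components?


Sort and merge overlapping open intervals.
Merged: (3,4), (7,14), (15,16), (26,35).
Number of components = 4

4


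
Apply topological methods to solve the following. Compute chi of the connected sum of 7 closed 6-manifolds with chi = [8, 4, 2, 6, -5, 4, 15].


For n-manifolds: chi(A#B) = chi(A) + chi(B) - chi(S^6).
chi(S^6) = 1 + (-1)^6 = 2.
chi(#) = (sum chi_i) - (7-1)*chi(S^6) = 34 - 6*2 = 22

22


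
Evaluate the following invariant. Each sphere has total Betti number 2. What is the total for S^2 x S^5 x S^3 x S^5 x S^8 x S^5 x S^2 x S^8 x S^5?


Total Betti number is multiplicative under products.
Each S^d (d>=1) has total Betti number 2.
There are 9 sphere factors.
Total = 2^9 = 512

512


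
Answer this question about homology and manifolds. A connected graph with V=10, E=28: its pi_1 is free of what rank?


For a connected graph: rank(pi_1) = b_1 = E - V + 1 = 1 - chi.
chi = V - E = 10 - 28 = -18.
rank = 1 - (-18) = 28 - 10 + 1 = 19

19


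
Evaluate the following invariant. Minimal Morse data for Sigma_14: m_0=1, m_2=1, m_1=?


A perfect Morse function has m_k = b_k.
For Sigma_14: b_0=1, b_1=2g=28, b_2=1.
Saddles m_1 = 2g = 28

28


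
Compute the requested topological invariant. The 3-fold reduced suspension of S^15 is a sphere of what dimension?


Each suspension raises dimension by 1: Sigma S^n = S^{n+1}.
Sigma^3 S^15 = S^{15+3} = S^18

18


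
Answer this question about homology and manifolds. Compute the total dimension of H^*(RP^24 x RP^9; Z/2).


dim H^*(RP^n; Z/2) = n+1 (one Z/2 in each degree 0..n).
Total Betti number is multiplicative.
Total = (24+1) * (9+1) = 25 * 10 = 250

250


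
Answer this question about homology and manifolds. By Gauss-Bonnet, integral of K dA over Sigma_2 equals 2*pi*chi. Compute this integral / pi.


Gauss-Bonnet: integral K dA = 2*pi*chi(M).
chi(Sigma_2) = 2 - 2*2 = -2.
(integral K dA)/pi = 2*chi = 2*(-2) = -4

-4


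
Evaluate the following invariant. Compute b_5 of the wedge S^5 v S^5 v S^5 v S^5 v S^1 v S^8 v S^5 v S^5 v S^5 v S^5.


For a wedge of spheres, H_k (k>0) is free on one generator per sphere of dimension k.
Spheres of dimension 5: count = 8.
b_5 = 8

8


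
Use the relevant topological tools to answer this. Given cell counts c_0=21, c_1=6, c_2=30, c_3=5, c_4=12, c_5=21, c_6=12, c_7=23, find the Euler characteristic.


chi = sum_k (-1)^k c_k.
= (-1)^0*21 + (-1)^1*6 + (-1)^2*30 + (-1)^3*5 + (-1)^4*12 + (-1)^5*21 + (-1)^6*12 + (-1)^7*23
= (21) + (-6) + (30) + (-5) + (12) + (-21) + (12) + (-23)
= 20

20


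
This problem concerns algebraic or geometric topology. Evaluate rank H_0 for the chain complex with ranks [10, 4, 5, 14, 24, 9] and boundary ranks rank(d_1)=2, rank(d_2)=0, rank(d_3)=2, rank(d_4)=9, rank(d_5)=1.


rank H_k = rank(ker d_k) - rank(im d_{k+1}).
rank(ker d_0) = rank(C_0) - rank(d_0) = 10 - 0 = 10.
rank(im d_{0+1}) = 2.
rank H_0 = 10 - 2 = 8

8


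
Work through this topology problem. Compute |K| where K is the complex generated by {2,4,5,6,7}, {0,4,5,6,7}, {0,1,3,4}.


Each maximal simplex on m vertices has 2^m - 1 nonempty faces.
Take the union (dedupe shared faces).
Total distinct faces = 59

59


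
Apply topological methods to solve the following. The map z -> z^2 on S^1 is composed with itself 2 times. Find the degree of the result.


deg(f) = 2. Degree is multiplicative: deg(f^2) = (deg f)^2.
deg(f^2) = (2)^2 = 4

4


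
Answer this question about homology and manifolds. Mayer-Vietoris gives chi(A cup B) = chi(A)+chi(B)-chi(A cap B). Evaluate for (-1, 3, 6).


chi(A cup B) = chi(A) + chi(B) - chi(A cap B)
= -1 + (3) - (6)
= -4

-4


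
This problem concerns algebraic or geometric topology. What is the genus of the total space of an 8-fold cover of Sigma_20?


For an n-sheeted cover: chi(E) = n * chi(B).
chi(Sigma_20) = 2 - 2*20 = -38.
chi(E) = 8 * (-38) = -304.
genus(E) = (2 - chi(E))/2 = (2 - (-304))/2 = 306/2 = 153

153


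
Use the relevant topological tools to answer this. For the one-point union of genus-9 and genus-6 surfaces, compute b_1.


For a wedge: H_1(A v B) = H_1(A) + H_1(B).
b_1(Sigma_9) = 18, b_1(Sigma_6) = 12.
b_1 = 18 + 12 = 30

30


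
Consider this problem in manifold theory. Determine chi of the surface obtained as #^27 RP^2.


For a non-orientable closed surface with k crosscaps: chi = 2 - k.
Here k = 27.
chi = 2 - 27 = -25

-25


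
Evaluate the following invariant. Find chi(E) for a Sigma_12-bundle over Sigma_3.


For a fiber bundle F -> E -> B (with CW structure): chi(E) = chi(B) * chi(F).
chi(Sigma_3) = -4, chi(Sigma_12) = -22.
chi(E) = (-4) * (-22) = 88

88


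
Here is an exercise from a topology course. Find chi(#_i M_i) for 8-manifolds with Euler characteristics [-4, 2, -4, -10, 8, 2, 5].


For n-manifolds: chi(A#B) = chi(A) + chi(B) - chi(S^8).
chi(S^8) = 1 + (-1)^8 = 2.
chi(#) = (sum chi_i) - (7-1)*chi(S^8) = -1 - 6*2 = -13

-13


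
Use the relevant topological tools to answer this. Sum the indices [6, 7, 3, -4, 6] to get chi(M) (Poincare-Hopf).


Poincare-Hopf: chi(M) = sum of indices of zeros.
chi = (6) + (7) + (3) + (-4) + (6) = 18

18


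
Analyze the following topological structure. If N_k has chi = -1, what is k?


chi = 2 - k for closed non-orientable surfaces with k crosscaps.
-1 = 2 - k
k = 2 - (-1) = 3

3


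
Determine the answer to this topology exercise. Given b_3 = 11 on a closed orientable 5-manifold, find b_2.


Poincare duality for closed orientable n-manifolds: b_k = b_{n-k}.
Here n = 5, so b_2 = b_3 = 11

11


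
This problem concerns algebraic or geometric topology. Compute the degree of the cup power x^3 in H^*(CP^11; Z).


|x| = 2 in H^*(CP^n).
|x^3| = 3 * |x| = 3 * 2 = 6

6


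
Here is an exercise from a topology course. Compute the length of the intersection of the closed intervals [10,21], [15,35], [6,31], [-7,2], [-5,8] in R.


Intersection = [max(a_i), min(b_i)] = [15, 2].
Since 15 > 2, the intersection is empty.
Length = 0

0


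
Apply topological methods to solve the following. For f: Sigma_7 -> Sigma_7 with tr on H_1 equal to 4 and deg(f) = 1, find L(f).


L(f) = tr(f_0*) - tr(f_1*) + tr(f_2*).
= 1 - (4) + (1)
= -2

-2


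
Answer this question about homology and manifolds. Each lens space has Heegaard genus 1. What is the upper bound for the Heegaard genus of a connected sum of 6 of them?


Heegaard genus satisfies g(A#B) <= g(A) + g(B).
Each lens space has g = 1.
Upper bound: 6 * 1 = 6

6


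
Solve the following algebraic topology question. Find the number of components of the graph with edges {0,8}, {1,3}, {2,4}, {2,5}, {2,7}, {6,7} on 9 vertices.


Run DFS/union-find over 9 vertices.
V = 9, E = 6.
Number of components = 3

3


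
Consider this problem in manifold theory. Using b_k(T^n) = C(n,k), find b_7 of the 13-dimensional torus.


By the Kunneth formula, b_k(T^n) = C(n,k).
b_7(T^13) = C(13,7).
C(13,7) = 13!/(7!*6!) = 1716

1716


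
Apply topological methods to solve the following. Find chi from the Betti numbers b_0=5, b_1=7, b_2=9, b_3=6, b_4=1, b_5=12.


chi = sum_k (-1)^k b_k.
= (5) + (-7) + (9) + (-6) + (1) + (-12)
= -10

-10


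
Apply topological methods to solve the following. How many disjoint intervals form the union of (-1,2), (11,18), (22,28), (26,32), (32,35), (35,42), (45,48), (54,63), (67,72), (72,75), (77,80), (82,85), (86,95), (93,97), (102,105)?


Sort and merge overlapping open intervals.
Merged: (-1,2), (11,18), (22,32), (32,35), (35,42), (45,48), (54,63), (67,72), (72,75), (77,80), (82,85), (86,97), (102,105).
Number of components = 13

13


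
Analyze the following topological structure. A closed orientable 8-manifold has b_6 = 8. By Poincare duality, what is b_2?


Poincare duality for closed orientable n-manifolds: b_k = b_{n-k}.
Here n = 8, so b_2 = b_6 = 8

8


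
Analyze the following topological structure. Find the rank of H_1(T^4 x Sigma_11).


pi_1(A x B) = pi_1(A) x pi_1(B); rank of abelianization = b_1.
b_1(T^4) = 4, b_1(Sigma_11) = 2*11 = 22.
b_1(product) = 4 + 22 = 26

26


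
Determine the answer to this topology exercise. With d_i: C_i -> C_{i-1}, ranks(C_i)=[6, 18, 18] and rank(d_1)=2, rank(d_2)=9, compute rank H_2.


rank H_k = rank(ker d_k) - rank(im d_{k+1}).
rank(ker d_2) = rank(C_2) - rank(d_2) = 18 - 9 = 9.
rank(im d_{2+1}) = 0.
rank H_2 = 9 - 0 = 9

9


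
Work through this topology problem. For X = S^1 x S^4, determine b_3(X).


Each S^d has Poincare polynomial 1 + t^d.
The product S^1 x S^4 has Poincare polynomial prod(1+t^d_i).
Expanding: b_0=1, b_1=1, b_4=1, b_5=1.
b_3 = 0

0


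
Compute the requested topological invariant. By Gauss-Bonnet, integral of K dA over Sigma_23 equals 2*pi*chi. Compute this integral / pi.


Gauss-Bonnet: integral K dA = 2*pi*chi(M).
chi(Sigma_23) = 2 - 2*23 = -44.
(integral K dA)/pi = 2*chi = 2*(-44) = -88

-88


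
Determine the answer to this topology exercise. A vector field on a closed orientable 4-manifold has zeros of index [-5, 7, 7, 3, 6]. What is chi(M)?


Poincare-Hopf: chi(M) = sum of indices of zeros.
chi = (-5) + (7) + (7) + (3) + (6) = 18

18


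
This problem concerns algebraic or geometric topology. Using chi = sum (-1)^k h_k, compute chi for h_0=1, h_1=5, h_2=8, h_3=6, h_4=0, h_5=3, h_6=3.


Handles of index k contribute (-1)^k to chi (same as CW cells).
chi = (1) + (-5) + (8) + (-6) + (0) + (-3) + (3) = -2

-2


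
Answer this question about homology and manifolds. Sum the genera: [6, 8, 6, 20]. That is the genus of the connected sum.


Genus is additive under connected sum of orientable surfaces.
g = 6 + 8 + 6 + 20 = 40

40


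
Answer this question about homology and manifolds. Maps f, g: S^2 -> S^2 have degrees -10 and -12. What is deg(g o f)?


Degree is multiplicative under composition: deg(g o f) = deg(g) * deg(f).
= -12 * -10 = 120

120


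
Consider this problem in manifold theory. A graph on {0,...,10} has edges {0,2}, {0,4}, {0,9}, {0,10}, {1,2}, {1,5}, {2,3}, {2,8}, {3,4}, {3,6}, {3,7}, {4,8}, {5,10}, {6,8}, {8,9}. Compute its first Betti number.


b_1 = E - V + (number of components).
E = 15, V = 11, components = 1.
b_1 = 15 - 11 + 1 = 5

5


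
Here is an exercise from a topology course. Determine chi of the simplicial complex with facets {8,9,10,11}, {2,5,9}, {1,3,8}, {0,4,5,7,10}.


Enumerate all faces; f-vector: f_0=11, f_1=22, f_2=16, f_3=6, f_4=1.
chi = sum (-1)^k f_k = 0

0


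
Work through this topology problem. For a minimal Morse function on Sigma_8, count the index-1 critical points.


A perfect Morse function has m_k = b_k.
For Sigma_8: b_0=1, b_1=2g=16, b_2=1.
Saddles m_1 = 2g = 16

16


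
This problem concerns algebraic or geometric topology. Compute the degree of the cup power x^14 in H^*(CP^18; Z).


|x| = 2 in H^*(CP^n).
|x^14| = 14 * |x| = 14 * 2 = 28

28


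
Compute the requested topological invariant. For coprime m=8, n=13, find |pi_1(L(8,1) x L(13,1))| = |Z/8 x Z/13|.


pi_1(X x Y) = pi_1(X) x pi_1(Y).
pi_1(L(8,1)) = Z/8, pi_1(L(13,1)) = Z/13.
|Z/8 x Z/13| = 8 * 13 = 104

104


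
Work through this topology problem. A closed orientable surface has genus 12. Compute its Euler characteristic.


For a closed orientable surface of genus g: chi = 2 - 2g.
Here g = 12.
chi = 2 - 2*12 = 2 - 24 = -22

-22


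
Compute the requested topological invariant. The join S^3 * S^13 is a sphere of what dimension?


Join of spheres: S^m * S^n = S^{m+n+1}.
dim = 3 + 13 + 1 = 17

17


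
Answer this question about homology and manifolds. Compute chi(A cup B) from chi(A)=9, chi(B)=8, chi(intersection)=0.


chi(A cup B) = chi(A) + chi(B) - chi(A cap B)
= 9 + (8) - (0)
= 17

17


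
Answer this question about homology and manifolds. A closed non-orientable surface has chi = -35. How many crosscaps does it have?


chi = 2 - k for closed non-orientable surfaces with k crosscaps.
-35 = 2 - k
k = 2 - (-35) = 37

37


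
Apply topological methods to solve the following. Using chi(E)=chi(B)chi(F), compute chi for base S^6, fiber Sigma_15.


chi(S^6) = 2 (n even), chi(Sigma_15) = 2 - 2*15 = -28.
chi(E) = 2 * (-28) = -56

-56


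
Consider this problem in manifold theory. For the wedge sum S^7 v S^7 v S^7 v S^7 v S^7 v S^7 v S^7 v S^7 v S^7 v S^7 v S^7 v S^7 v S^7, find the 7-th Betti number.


For a wedge of spheres, H_k (k>0) is free on one generator per sphere of dimension k.
Spheres of dimension 7: count = 13.
b_7 = 13

13


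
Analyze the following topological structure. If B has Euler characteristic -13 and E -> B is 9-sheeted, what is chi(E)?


For a finite covering: chi(E) = (number of sheets) * chi(B).
chi(E) = 9 * (-13) = -117

-117


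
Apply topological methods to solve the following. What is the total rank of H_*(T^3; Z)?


b_k(T^3) = C(3,k), so the sum over k is sum_k C(3,k) = 2^3.
Total = 2^3 = 8

8


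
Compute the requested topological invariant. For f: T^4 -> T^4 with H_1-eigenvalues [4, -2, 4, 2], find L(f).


For a torus self-map: L(f) = det(I - A) where A acts on H_1.
L(f) = (1-4) * (1--2) * (1-4) * (1-2) = -3 * 3 * -3 * -1 = -27

-27


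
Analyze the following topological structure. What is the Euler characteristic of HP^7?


HP^7 has one cell in each dimension 0, 4, ..., 4*7 (7+1 cells, all even-dim).
chi = 7 + 1 = 8

8


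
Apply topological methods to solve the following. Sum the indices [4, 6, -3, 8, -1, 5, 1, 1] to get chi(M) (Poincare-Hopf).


Poincare-Hopf: chi(M) = sum of indices of zeros.
chi = (4) + (6) + (-3) + (8) + (-1) + (5) + (1) + (1) = 21

21


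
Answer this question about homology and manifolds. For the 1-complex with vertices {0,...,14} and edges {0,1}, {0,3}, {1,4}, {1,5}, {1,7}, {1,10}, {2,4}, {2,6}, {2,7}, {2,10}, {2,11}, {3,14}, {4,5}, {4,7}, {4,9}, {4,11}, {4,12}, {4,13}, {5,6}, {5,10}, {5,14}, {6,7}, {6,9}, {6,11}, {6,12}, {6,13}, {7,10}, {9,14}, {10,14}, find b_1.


b_1 = E - V + (number of components).
E = 29, V = 15, components = 2.
b_1 = 29 - 15 + 2 = 16

16


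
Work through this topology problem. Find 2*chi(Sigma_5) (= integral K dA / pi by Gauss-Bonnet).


Gauss-Bonnet: integral K dA = 2*pi*chi(M).
chi(Sigma_5) = 2 - 2*5 = -8.
(integral K dA)/pi = 2*chi = 2*(-8) = -16

-16


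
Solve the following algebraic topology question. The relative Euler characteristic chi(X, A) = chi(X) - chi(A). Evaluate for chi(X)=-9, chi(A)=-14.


Relative Euler characteristic: chi(X, A) = chi(X) - chi(A).
= -9 - (-14) = 5

5


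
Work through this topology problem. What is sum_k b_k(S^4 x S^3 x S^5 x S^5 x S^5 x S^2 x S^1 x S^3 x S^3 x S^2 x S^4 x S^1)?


Total Betti number is multiplicative under products.
Each S^d (d>=1) has total Betti number 2.
There are 12 sphere factors.
Total = 2^12 = 4096

4096


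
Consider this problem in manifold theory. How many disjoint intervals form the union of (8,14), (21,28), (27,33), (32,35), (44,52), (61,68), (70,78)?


Sort and merge overlapping open intervals.
Merged: (8,14), (21,35), (44,52), (61,68), (70,78).
Number of components = 5

5


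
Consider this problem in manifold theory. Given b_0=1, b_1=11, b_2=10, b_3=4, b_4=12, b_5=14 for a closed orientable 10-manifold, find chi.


By Poincare duality b_k = b_{10-k}, so full Betti numbers: b_0=1, b_1=11, b_2=10, b_3=4, b_4=12, b_5=14, b_6=12, b_7=4, b_8=10, b_9=11, b_10=1.
chi = sum (-1)^k b_k = 2

2


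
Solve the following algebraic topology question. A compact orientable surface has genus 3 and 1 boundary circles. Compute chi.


For a compact orientable surface with genus g and b boundary components: chi = 2 - 2g - b.
chi = 2 - 2*3 - 1 = 2 - 6 - 1 = -5

-5


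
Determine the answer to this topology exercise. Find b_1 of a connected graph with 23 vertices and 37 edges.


For a connected graph: rank(pi_1) = b_1 = E - V + 1 = 1 - chi.
chi = V - E = 23 - 37 = -14.
rank = 1 - (-14) = 37 - 23 + 1 = 15

15


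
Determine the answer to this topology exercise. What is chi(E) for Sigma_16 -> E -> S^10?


chi(S^10) = 2 (n even), chi(Sigma_16) = 2 - 2*16 = -30.
chi(E) = 2 * (-30) = -60

-60


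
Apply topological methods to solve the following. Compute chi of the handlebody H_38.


A genus-g handlebody deformation retracts to a wedge of g circles.
chi(vee_g S^1) = 1 - g.
chi(H_38) = 1 - 38 = -37

-37


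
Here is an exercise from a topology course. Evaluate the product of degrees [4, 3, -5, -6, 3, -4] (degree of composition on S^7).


Degree is multiplicative: deg(composition) = product of degrees.
= (4) * (3) * (-5) * (-6) * (3) * (-4) = -4320

-4320


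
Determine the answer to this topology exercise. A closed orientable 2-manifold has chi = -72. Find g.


chi = 2 - 2g for closed orientable surfaces.
-72 = 2 - 2g
2g = 2 - (-72) = 74
g = 37

37


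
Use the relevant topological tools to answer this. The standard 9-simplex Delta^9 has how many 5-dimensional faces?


Delta^9 has 9+1 vertices. A 5-face is a choice of 5+1 vertices.
f_5 = C(9+1, 5+1) = C(10,6) = 210

210


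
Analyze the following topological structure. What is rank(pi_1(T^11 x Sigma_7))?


pi_1(A x B) = pi_1(A) x pi_1(B); rank of abelianization = b_1.
b_1(T^11) = 11, b_1(Sigma_7) = 2*7 = 14.
b_1(product) = 11 + 14 = 25

25


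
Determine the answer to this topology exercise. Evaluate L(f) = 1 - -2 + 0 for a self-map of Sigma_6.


L(f) = tr(f_0*) - tr(f_1*) + tr(f_2*).
= 1 - (-2) + (0)
= 3

3


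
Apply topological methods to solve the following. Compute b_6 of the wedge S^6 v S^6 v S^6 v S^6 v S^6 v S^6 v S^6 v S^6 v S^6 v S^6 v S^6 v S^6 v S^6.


For a wedge of spheres, H_k (k>0) is free on one generator per sphere of dimension k.
Spheres of dimension 6: count = 13.
b_6 = 13

13


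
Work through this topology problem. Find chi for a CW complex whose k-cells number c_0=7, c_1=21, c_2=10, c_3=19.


chi = sum_k (-1)^k c_k.
= (-1)^0*7 + (-1)^1*21 + (-1)^2*10 + (-1)^3*19
= (7) + (-21) + (10) + (-19)
= -23

-23


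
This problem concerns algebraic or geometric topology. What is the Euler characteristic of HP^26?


HP^26 has one cell in each dimension 0, 4, ..., 4*26 (26+1 cells, all even-dim).
chi = 26 + 1 = 27

27


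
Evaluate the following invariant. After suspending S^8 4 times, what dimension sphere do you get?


Each suspension raises dimension by 1: Sigma S^n = S^{n+1}.
Sigma^4 S^8 = S^{8+4} = S^12

12


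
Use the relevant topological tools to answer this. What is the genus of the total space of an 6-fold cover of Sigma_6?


For an n-sheeted cover: chi(E) = n * chi(B).
chi(Sigma_6) = 2 - 2*6 = -10.
chi(E) = 6 * (-10) = -60.
genus(E) = (2 - chi(E))/2 = (2 - (-60))/2 = 62/2 = 31

31


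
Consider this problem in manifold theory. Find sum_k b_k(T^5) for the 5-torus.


b_k(T^5) = C(5,k), so the sum over k is sum_k C(5,k) = 2^5.
Total = 2^5 = 32

32


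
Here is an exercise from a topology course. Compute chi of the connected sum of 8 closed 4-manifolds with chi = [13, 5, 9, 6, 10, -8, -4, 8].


For n-manifolds: chi(A#B) = chi(A) + chi(B) - chi(S^4).
chi(S^4) = 1 + (-1)^4 = 2.
chi(#) = (sum chi_i) - (8-1)*chi(S^4) = 39 - 7*2 = 25

25


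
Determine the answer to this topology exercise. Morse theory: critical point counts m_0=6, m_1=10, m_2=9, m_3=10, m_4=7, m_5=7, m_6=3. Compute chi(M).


Morse theory: chi(M) = sum_k (-1)^k m_k where m_k = #(index-k critical points).
= (6) + (-10) + (9) + (-10) + (7) + (-7) + (3) = -2

-2


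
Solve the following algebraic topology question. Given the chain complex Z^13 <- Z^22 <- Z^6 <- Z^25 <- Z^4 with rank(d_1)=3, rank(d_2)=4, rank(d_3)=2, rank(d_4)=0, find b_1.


rank H_k = rank(ker d_k) - rank(im d_{k+1}).
rank(ker d_1) = rank(C_1) - rank(d_1) = 22 - 3 = 19.
rank(im d_{1+1}) = 4.
rank H_1 = 19 - 4 = 15

15


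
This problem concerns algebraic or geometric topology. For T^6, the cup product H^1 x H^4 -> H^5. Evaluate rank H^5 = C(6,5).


Cup product: H^p x H^q -> H^{p+q}; here p+q = 1+4 = 5.
rank H^k(T^n) = C(n,k).
C(6,5) = 6

6


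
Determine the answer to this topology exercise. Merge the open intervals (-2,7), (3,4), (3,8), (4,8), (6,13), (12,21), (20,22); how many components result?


Sort and merge overlapping open intervals.
Merged: (-2,22).
Number of components = 1

1


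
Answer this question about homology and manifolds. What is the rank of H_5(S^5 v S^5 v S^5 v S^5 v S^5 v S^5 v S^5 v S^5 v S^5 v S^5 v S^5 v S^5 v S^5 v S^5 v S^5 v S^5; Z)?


For a wedge of spheres, H_k (k>0) is free on one generator per sphere of dimension k.
Spheres of dimension 5: count = 16.
b_5 = 16

16


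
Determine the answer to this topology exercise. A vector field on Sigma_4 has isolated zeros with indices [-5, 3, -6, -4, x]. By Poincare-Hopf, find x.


Poincare-Hopf: sum of indices = chi(M).
chi(Sigma_4) = 2 - 2*4 = -6.
Sum of known indices = -12.
x = chi - (sum known) = -6 - (-12) = 6

6


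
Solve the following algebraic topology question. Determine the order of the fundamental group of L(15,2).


pi_1(L(p,q)) = Z/pZ for any q coprime to p.
|pi_1(L(15,2))| = 15

15


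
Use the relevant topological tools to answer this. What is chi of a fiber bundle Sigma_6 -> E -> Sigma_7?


For a fiber bundle F -> E -> B (with CW structure): chi(E) = chi(B) * chi(F).
chi(Sigma_7) = -12, chi(Sigma_6) = -10.
chi(E) = (-12) * (-10) = 120

120


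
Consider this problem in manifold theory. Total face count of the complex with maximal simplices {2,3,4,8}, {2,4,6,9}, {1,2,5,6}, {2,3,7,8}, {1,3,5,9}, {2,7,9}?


Each maximal simplex on m vertices has 2^m - 1 nonempty faces.
Take the union (dedupe shared faces).
Total distinct faces = 59

59


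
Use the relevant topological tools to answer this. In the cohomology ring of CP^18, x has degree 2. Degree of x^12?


|x| = 2 in H^*(CP^n).
|x^12| = 12 * |x| = 12 * 2 = 24

24


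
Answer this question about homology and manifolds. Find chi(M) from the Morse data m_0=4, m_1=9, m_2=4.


Morse theory: chi(M) = sum_k (-1)^k m_k where m_k = #(index-k critical points).
= (4) + (-9) + (4) = -1

-1
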